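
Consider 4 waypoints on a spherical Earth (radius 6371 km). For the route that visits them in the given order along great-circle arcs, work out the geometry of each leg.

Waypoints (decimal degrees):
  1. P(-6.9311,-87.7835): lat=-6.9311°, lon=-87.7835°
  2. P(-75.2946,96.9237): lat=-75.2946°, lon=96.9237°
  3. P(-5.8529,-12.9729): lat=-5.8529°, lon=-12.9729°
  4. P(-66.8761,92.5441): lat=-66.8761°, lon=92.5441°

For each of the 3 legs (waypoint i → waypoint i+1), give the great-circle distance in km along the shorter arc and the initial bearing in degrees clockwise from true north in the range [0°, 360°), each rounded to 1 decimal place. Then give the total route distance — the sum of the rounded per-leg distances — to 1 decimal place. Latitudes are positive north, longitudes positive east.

Leg 1: dist=10866.5 km, bearing=181.2°
Leg 2: dist=9926.7 km, bearing=249.3°
Leg 3: dist=10075.9 km, bearing=157.8°
Total: 30869.1 km

Leg 1: φ1=-0.1209705, φ2=-1.3141387, Δφ=-1.1931682, Δλ=3.2237488 rad; a=sin²(Δφ/2)+cosφ1·cosφ2·sin²(Δλ/2)=0.5672106021; c=2·atan2(√a, √(1-a))=1.705625669; dist=6371·c=10866.541 ≈ 10866.5 km; running total=10866.5 km
Leg 1 bearing: y=sinΔλ·cosφ2=-0.02083181, x=cosφ1·sinφ2-sinφ1·cosφ2·cosΔλ=-0.99070529; θ=atan2(y, x)=-178.7954° <0 so +360° → 181.2046° ≈ 181.2°
Leg 2: φ1=-1.3141387, φ2=-0.1021524, Δφ=1.2119863, Δλ=-1.9180575 rad; a=sin²(Δφ/2)+cosφ1·cosφ2·sin²(Δλ/2)=0.4936530101; c=2·atan2(√a, √(1-a))=1.558102006; dist=6371·c=9926.668 ≈ 9926.7 km; running total=20793.2 km
Leg 2 bearing: y=sinΔλ·cosφ2=-0.93540648, x=cosφ1·sinφ2-sinφ1·cosφ2·cosΔλ=-0.35334626; θ=atan2(y, x)=-110.6939° <0 so +360° → 249.3061° ≈ 249.3°
Leg 3: φ1=-0.1021524, φ2=-1.1672081, Δφ=-1.0650558, Δλ=1.8416191 rad; a=sin²(Δφ/2)+cosφ1·cosφ2·sin²(Δλ/2)=0.5053663635; c=2·atan2(√a, √(1-a))=1.581529260; dist=6371·c=10075.923 ≈ 10075.9 km; running total=30869.1 km
Leg 3 bearing: y=sinΔλ·cosφ2=0.37840654, x=cosφ1·sinφ2-sinφ1·cosφ2·cosΔλ=-0.92557728; θ=atan2(y, x)=157.7636° ≈ 157.8°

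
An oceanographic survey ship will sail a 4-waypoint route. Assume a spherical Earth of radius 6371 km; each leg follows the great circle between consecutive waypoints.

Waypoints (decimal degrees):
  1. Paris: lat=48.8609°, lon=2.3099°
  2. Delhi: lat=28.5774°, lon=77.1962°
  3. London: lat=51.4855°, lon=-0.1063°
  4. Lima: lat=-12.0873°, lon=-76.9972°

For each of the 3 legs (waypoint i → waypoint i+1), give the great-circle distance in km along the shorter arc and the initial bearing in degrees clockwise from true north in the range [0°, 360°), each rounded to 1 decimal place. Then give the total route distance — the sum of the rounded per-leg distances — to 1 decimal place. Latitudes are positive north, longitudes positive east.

Leg 1: φ1=0.8527836, φ2=0.4987697, Δφ=-0.3540139, Δλ=1.3070125 rad; a=sin²(Δφ/2)+cosφ1·cosφ2·sin²(Δλ/2)=0.2445569076; c=2·atan2(√a, √(1-a))=1.034580983; dist=6371·c=6591.315 ≈ 6591.3 km; running total=6591.3 km
Leg 1 bearing: y=sinΔλ·cosφ2=0.84779604, x=cosφ1·sinφ2-sinφ1·cosφ2·cosΔλ=0.14225744; θ=atan2(y, x)=80.4747° ≈ 80.5°
Leg 2: φ1=0.4987697, φ2=0.8985915, Δφ=0.3998218, Δλ=-1.3491831 rad; a=sin²(Δφ/2)+cosφ1·cosφ2·sin²(Δλ/2)=0.2527594757; c=2·atan2(√a, √(1-a))=1.053558649; dist=6371·c=6712.222 ≈ 6712.2 km; running total=13303.5 km
Leg 2 bearing: y=sinΔλ·cosφ2=-0.60748370, x=cosφ1·sinφ2-sinφ1·cosφ2·cosΔλ=0.62165268; θ=atan2(y, x)=-44.3395° <0 so +360° → 315.6605° ≈ 315.7°
Leg 3: φ1=0.8985915, φ2=-0.2109632, Δφ=-1.1095547, Δλ=-1.3419994 rad; a=sin²(Δφ/2)+cosφ1·cosφ2·sin²(Δλ/2)=0.5128714193; c=2·atan2(√a, √(1-a))=1.596542010; dist=6371·c=10171.569 ≈ 10171.6 km; running total=23475.1 km
Leg 3 bearing: y=sinΔλ·cosφ2=-0.95234739, x=cosφ1·sinφ2-sinφ1·cosφ2·cosΔλ=-0.30392721; θ=atan2(y, x)=-107.6997° <0 so +360° → 252.3003° ≈ 252.3°

Leg 1: dist=6591.3 km, bearing=80.5°
Leg 2: dist=6712.2 km, bearing=315.7°
Leg 3: dist=10171.6 km, bearing=252.3°
Total: 23475.1 km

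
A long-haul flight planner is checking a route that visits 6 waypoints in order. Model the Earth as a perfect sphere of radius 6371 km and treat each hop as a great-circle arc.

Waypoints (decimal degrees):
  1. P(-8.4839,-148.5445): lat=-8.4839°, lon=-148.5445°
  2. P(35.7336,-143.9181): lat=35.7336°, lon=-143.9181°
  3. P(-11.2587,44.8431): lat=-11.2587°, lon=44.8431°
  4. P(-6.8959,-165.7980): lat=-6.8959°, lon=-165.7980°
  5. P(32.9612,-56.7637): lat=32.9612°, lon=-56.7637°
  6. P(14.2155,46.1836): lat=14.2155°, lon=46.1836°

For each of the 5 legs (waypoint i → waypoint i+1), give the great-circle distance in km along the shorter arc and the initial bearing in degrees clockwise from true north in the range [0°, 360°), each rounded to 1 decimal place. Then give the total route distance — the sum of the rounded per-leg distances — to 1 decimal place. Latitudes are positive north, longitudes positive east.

Leg 1: dist=4940.6 km, bearing=5.4°
Leg 2: dist=17154.1 km, bearing=339.9°
Leg 3: dist=16069.4 km, bearing=119.4°
Leg 4: dist=12197.3 km, bearing=57.4°
Leg 5: dist=10317.5 km, bearing=71.1°
Total: 60678.9 km

Leg 1: φ1=-0.1480720, φ2=0.6236690, Δφ=0.7717410, Δλ=0.0807459 rad; a=sin²(Δφ/2)+cosφ1·cosφ2·sin²(Δλ/2)=0.1429591104; c=2·atan2(√a, √(1-a))=0.775484727; dist=6371·c=4940.613 ≈ 4940.6 km; running total=4940.6 km
Leg 1 bearing: y=sinΔλ·cosφ2=0.06547358, x=cosφ1·sinφ2-sinφ1·cosφ2·cosΔλ=0.69699385; θ=atan2(y, x)=5.3665° ≈ 5.4°
Leg 2: φ1=0.6236690, φ2=-0.1965014, Δφ=-0.8201704, Δλ=3.2945044 rad; a=sin²(Δφ/2)+cosφ1·cosφ2·sin²(Δλ/2)=0.9504267656; c=2·atan2(√a, √(1-a))=2.692527952; dist=6371·c=17154.096 ≈ 17154.1 km; running total=22094.7 km
Leg 2 bearing: y=sinΔλ·cosφ2=-0.14938535, x=cosφ1·sinφ2-sinφ1·cosφ2·cosΔλ=0.40761125; θ=atan2(y, x)=-20.1274° <0 so +360° → 339.8726° ≈ 339.9°
Leg 3: φ1=-0.1965014, φ2=-0.1203562, Δφ=0.0761452, Δλ=-3.6763807 rad; a=sin²(Δφ/2)+cosφ1·cosφ2·sin²(Δλ/2)=0.9071367317; c=2·atan2(√a, √(1-a))=2.522272810; dist=6371·c=16069.400 ≈ 16069.4 km; running total=38164.1 km
Leg 3 bearing: y=sinΔλ·cosφ2=0.50597182, x=cosφ1·sinφ2-sinφ1·cosφ2·cosΔλ=-0.28451933; θ=atan2(y, x)=119.3500° ≈ 119.4°
Leg 4: φ1=-0.1203562, φ2=0.5752815, Δφ=0.6956376, Δλ=1.9030075 rad; a=sin²(Δφ/2)+cosφ1·cosφ2·sin²(Δλ/2)=0.6684920547; c=2·atan2(√a, √(1-a))=1.914508133; dist=6371·c=12197.331 ≈ 12197.3 km; running total=50361.4 km
Leg 4 bearing: y=sinΔλ·cosφ2=0.79316348, x=cosφ1·sinφ2-sinφ1·cosφ2·cosΔλ=0.50728041; θ=atan2(y, x)=57.3984° ≈ 57.4°
Leg 5: φ1=0.5752815, φ2=0.2481073, Δφ=-0.3271742, Δλ=1.7967693 rad; a=sin²(Δφ/2)+cosφ1·cosφ2·sin²(Δλ/2)=0.5243134648; c=2·atan2(√a, √(1-a))=1.619442441; dist=6371·c=10317.468 ≈ 10317.5 km; running total=60678.9 km
Leg 5 bearing: y=sinΔλ·cosφ2=0.94473400, x=cosφ1·sinφ2-sinφ1·cosφ2·cosΔλ=0.32421148; θ=atan2(y, x)=71.0589° ≈ 71.1°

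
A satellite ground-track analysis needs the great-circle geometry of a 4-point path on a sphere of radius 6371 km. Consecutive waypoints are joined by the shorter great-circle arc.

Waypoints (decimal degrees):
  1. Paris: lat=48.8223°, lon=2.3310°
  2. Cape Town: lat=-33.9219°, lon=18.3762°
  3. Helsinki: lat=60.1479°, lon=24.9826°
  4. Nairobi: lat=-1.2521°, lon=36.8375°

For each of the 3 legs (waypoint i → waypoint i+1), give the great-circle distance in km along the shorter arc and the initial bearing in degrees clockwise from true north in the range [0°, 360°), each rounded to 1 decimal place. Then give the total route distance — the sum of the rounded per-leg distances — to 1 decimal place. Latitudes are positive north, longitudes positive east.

Leg 1: φ1=0.8521099, φ2=-0.5920488, Δφ=-1.4441587, Δλ=0.2800416 rad; a=sin²(Δφ/2)+cosφ1·cosφ2·sin²(Δλ/2)=0.4474918685; c=2·atan2(√a, √(1-a))=1.465586072; dist=6371·c=9337.249 ≈ 9337.2 km; running total=9337.2 km
Leg 1 bearing: y=sinΔλ·cosφ2=0.22935280, x=cosφ1·sinφ2-sinφ1·cosφ2·cosΔλ=-0.96766155; θ=atan2(y, x)=166.6659° ≈ 166.7°
Leg 2: φ1=-0.5920488, φ2=1.0497789, Δφ=1.6418277, Δλ=0.1153034 rad; a=sin²(Δφ/2)+cosφ1·cosφ2·sin²(Δλ/2)=0.5368571665; c=2·atan2(√a, √(1-a))=1.644577582; dist=6371·c=10477.604 ≈ 10477.6 km; running total=19814.8 km
Leg 2 bearing: y=sinΔλ·cosφ2=0.05726667, x=cosφ1·sinφ2-sinφ1·cosφ2·cosΔλ=0.99563383; θ=atan2(y, x)=3.2919° ≈ 3.3°
Leg 3: φ1=1.0497789, φ2=-0.0218533, Δφ=-1.0716322, Δλ=0.2069070 rad; a=sin²(Δφ/2)+cosφ1·cosφ2·sin²(Δλ/2)=0.2659611967; c=2·atan2(√a, √(1-a))=1.083682228; dist=6371·c=6904.139 ≈ 6904.1 km; running total=26718.9 km
Leg 3 bearing: y=sinΔλ·cosφ2=0.20538484, x=cosφ1·sinφ2-sinφ1·cosφ2·cosΔλ=-0.85948846; θ=atan2(y, x)=166.5605° ≈ 166.6°

Leg 1: dist=9337.2 km, bearing=166.7°
Leg 2: dist=10477.6 km, bearing=3.3°
Leg 3: dist=6904.1 km, bearing=166.6°
Total: 26718.9 km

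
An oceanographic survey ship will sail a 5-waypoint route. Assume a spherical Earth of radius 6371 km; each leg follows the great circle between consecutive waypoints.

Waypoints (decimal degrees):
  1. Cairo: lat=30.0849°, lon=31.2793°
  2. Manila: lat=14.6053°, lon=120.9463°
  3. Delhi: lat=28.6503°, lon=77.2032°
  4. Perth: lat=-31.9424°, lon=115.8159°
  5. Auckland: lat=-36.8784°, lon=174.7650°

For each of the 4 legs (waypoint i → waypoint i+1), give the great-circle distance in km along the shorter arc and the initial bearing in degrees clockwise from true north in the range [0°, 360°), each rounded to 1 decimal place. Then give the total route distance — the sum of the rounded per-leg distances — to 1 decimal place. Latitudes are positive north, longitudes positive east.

Leg 1: dist=9168.8 km, bearing=77.5°
Leg 2: dist=4752.8 km, bearing=296.6°
Leg 3: dist=7877.0 km, bearing=145.9°
Leg 4: dist=5350.3 km, bearing=113.0°
Total: 27148.9 km

Leg 1: φ1=0.5250806, φ2=0.2549106, Δφ=-0.2701700, Δλ=1.5649844 rad; a=sin²(Δφ/2)+cosφ1·cosφ2·sin²(Δλ/2)=0.4343653345; c=2·atan2(√a, √(1-a))=1.439147045; dist=6371·c=9168.806 ≈ 9168.8 km; running total=9168.8 km
Leg 1 bearing: y=sinΔλ·cosφ2=0.96766951, x=cosφ1·sinφ2-sinφ1·cosφ2·cosΔλ=0.21536966; θ=atan2(y, x)=77.4525° ≈ 77.5°
Leg 2: φ1=0.2549106, φ2=0.5000421, Δφ=0.2451315, Δλ=-0.7634611 rad; a=sin²(Δφ/2)+cosφ1·cosφ2·sin²(Δλ/2)=0.1327968470; c=2·atan2(√a, √(1-a))=0.746004799; dist=6371·c=4752.797 ≈ 4752.8 km; running total=13921.6 km
Leg 2 bearing: y=sinΔλ·cosφ2=-0.60676951, x=cosφ1·sinφ2-sinφ1·cosφ2·cosΔλ=0.30410219; θ=atan2(y, x)=-63.3808° <0 so +360° → 296.6192° ≈ 296.6°
Leg 3: φ1=0.5000421, φ2=-0.5575001, Δφ=-1.0575421, Δλ=0.6739187 rad; a=sin²(Δφ/2)+cosφ1·cosφ2·sin²(Δλ/2)=0.3358930349; c=2·atan2(√a, √(1-a))=1.236384189; dist=6371·c=7877.004 ≈ 7877.0 km; running total=21798.6 km
Leg 3 bearing: y=sinΔλ·cosφ2=0.52955898, x=cosφ1·sinφ2-sinφ1·cosφ2·cosΔλ=-0.78220387; θ=atan2(y, x)=145.9017° ≈ 145.9°
Leg 4: φ1=-0.5575001, φ2=-0.6436495, Δφ=-0.0861495, Δλ=1.0288559 rad; a=sin²(Δφ/2)+cosφ1·cosφ2·sin²(Δλ/2)=0.1661892619; c=2·atan2(√a, √(1-a))=0.839786924; dist=6371·c=5350.282 ≈ 5350.3 km; running total=27148.9 km
Leg 4 bearing: y=sinΔλ·cosφ2=0.68529125, x=cosφ1·sinφ2-sinφ1·cosφ2·cosΔλ=-0.29095957; θ=atan2(y, x)=113.0050° ≈ 113.0°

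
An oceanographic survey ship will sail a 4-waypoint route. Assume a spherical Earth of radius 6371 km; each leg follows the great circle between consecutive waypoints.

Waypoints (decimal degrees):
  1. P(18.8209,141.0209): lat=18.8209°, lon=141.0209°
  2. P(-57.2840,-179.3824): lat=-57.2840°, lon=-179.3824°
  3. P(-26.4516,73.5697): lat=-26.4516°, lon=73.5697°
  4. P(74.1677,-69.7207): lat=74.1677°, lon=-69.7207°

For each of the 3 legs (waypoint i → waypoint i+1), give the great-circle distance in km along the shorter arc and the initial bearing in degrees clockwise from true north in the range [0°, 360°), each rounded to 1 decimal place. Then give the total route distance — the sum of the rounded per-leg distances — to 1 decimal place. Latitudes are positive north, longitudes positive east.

Leg 1: φ1=0.3284867, φ2=-0.9997944, Δφ=-1.3282811, Δλ=-5.5920925 rad; a=sin²(Δφ/2)+cosφ1·cosφ2·sin²(Δλ/2)=0.4386181668; c=2·atan2(√a, √(1-a))=1.447722190; dist=6371·c=9223.438 ≈ 9223.4 km; running total=9223.4 km
Leg 1 bearing: y=sinΔλ·cosφ2=0.34448793, x=cosφ1·sinφ2-sinφ1·cosφ2·cosΔλ=-0.93072936; θ=atan2(y, x)=159.6891° ≈ 159.7°
Leg 2: φ1=-0.9997944, φ2=-0.4616675, Δφ=0.5381269, Δλ=4.4148470 rad; a=sin²(Δφ/2)+cosφ1·cosφ2·sin²(Δλ/2)=0.3835434095; c=2·atan2(√a, √(1-a))=1.335724147; dist=6371·c=8509.899 ≈ 8509.9 km; running total=17733.3 km
Leg 2 bearing: y=sinΔλ·cosφ2=-0.85597100, x=cosφ1·sinφ2-sinφ1·cosφ2·cosΔλ=-0.46158976; θ=atan2(y, x)=-118.3361° <0 so +360° → 241.6639° ≈ 241.7°
Leg 3: φ1=-0.4616675, φ2=1.2944706, Δφ=1.7561381, Δλ=-2.5008893 rad; a=sin²(Δφ/2)+cosφ1·cosφ2·sin²(Δλ/2)=0.8121808452; c=2·atan2(√a, √(1-a))=2.245110436; dist=6371·c=14303.599 ≈ 14303.6 km; running total=32036.9 km
Leg 3 bearing: y=sinΔλ·cosφ2=-0.16308232, x=cosφ1·sinφ2-sinφ1·cosφ2·cosΔλ=0.76392188; θ=atan2(y, x)=-12.0506° <0 so +360° → 347.9494° ≈ 347.9°

Leg 1: dist=9223.4 km, bearing=159.7°
Leg 2: dist=8509.9 km, bearing=241.7°
Leg 3: dist=14303.6 km, bearing=347.9°
Total: 32036.9 km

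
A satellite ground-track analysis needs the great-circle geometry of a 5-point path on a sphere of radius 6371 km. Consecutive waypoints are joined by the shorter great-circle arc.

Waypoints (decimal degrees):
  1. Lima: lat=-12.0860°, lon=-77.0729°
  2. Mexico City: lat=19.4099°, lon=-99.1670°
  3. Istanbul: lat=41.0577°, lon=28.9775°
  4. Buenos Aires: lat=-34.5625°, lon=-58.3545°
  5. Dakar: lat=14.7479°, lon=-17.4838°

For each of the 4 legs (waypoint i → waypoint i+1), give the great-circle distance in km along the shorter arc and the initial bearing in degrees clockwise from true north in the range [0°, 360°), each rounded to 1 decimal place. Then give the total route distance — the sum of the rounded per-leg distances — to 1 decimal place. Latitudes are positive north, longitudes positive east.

Leg 1: φ1=-0.2109405, φ2=0.3387667, Δφ=0.5497072, Δλ=-0.3856148 rad; a=sin²(Δφ/2)+cosφ1·cosφ2·sin²(Δλ/2)=0.1075231941; c=2·atan2(√a, √(1-a))=0.668175077; dist=6371·c=4256.943 ≈ 4256.9 km; running total=4256.9 km
Leg 1 bearing: y=sinΔλ·cosφ2=-0.35475166, x=cosφ1·sinφ2-sinφ1·cosφ2·cosΔλ=0.50793610; θ=atan2(y, x)=-34.9311° <0 so +360° → 325.0689° ≈ 325.1°
Leg 2: φ1=0.3387667, φ2=0.7165920, Δφ=0.3778254, Δλ=2.2365434 rad; a=sin²(Δφ/2)+cosφ1·cosφ2·sin²(Δλ/2)=0.6104945202; c=2·atan2(√a, √(1-a))=1.793624794; dist=6371·c=11427.184 ≈ 11427.2 km; running total=15684.1 km
Leg 2 bearing: y=sinΔλ·cosφ2=0.59302564, x=cosφ1·sinφ2-sinφ1·cosφ2·cosΔλ=0.77426380; θ=atan2(y, x)=37.4493° ≈ 37.4°
Leg 3: φ1=0.7165920, φ2=-0.6032294, Δφ=-1.3198215, Δλ=-1.5242309 rad; a=sin²(Δφ/2)+cosφ1·cosφ2·sin²(Δλ/2)=0.6718557266; c=2·atan2(√a, √(1-a))=1.921662622; dist=6371·c=12242.913 ≈ 12242.9 km; running total=27927.0 km
Leg 3 bearing: y=sinΔλ·cosφ2=-0.82261519, x=cosφ1·sinφ2-sinφ1·cosφ2·cosΔλ=-0.45295330; θ=atan2(y, x)=-118.8383° <0 so +360° → 241.1617° ≈ 241.2°
Leg 4: φ1=-0.6032294, φ2=0.2573994, Δφ=0.8606288, Δλ=0.7133283 rad; a=sin²(Δφ/2)+cosφ1·cosφ2·sin²(Δλ/2)=0.2711027407; c=2·atan2(√a, √(1-a))=1.095283412; dist=6371·c=6978.051 ≈ 6978.1 km; running total=34905.1 km
Leg 4 bearing: y=sinΔλ·cosφ2=0.63279668, x=cosφ1·sinφ2-sinφ1·cosφ2·cosΔλ=0.62449383; θ=atan2(y, x)=45.3784° ≈ 45.4°

Leg 1: dist=4256.9 km, bearing=325.1°
Leg 2: dist=11427.2 km, bearing=37.4°
Leg 3: dist=12242.9 km, bearing=241.2°
Leg 4: dist=6978.1 km, bearing=45.4°
Total: 34905.1 km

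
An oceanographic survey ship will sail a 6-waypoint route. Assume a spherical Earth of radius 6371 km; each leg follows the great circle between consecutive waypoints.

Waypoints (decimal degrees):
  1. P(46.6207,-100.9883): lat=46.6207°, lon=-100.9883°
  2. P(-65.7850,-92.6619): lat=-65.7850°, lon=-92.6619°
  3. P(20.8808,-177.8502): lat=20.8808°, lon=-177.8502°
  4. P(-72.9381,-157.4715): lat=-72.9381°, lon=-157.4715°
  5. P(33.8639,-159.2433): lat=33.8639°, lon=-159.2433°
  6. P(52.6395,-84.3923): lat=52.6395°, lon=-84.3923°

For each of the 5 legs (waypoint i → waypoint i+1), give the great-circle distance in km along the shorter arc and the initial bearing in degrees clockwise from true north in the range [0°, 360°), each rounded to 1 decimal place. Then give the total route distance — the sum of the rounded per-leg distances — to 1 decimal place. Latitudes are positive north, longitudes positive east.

Leg 1: φ1=0.8136847, φ2=-1.1481648, Δφ=-1.9618496, Δλ=0.1453231 rad; a=sin²(Δφ/2)+cosφ1·cosφ2·sin²(Δλ/2)=0.6920659013; c=2·atan2(√a, √(1-a))=1.965063623; dist=6371·c=12519.420 ≈ 12519.4 km; running total=12519.4 km
Leg 1 bearing: y=sinΔλ·cosφ2=0.05939640, x=cosφ1·sinφ2-sinφ1·cosφ2·cosΔλ=-0.92136574; θ=atan2(y, x)=176.3115° ≈ 176.3°
Leg 2: φ1=-1.1481648, φ2=0.3644387, Δφ=1.5126036, Δλ=-1.4868163 rad; a=sin²(Δφ/2)+cosφ1·cosφ2·sin²(Δλ/2)=0.6464593711; c=2·atan2(√a, √(1-a))=1.868074382; dist=6371·c=11901.502 ≈ 11901.5 km; running total=24420.9 km
Leg 2 bearing: y=sinΔλ·cosφ2=-0.93103118, x=cosφ1·sinφ2-sinφ1·cosφ2·cosΔλ=0.21766846; θ=atan2(y, x)=-76.8410° <0 so +360° → 283.1590° ≈ 283.2°
Leg 3: φ1=0.3644387, φ2=-1.2730100, Δφ=-1.6374487, Δλ=0.3556754 rad; a=sin²(Δφ/2)+cosφ1·cosφ2·sin²(Δλ/2)=0.5418803684; c=2·atan2(√a, √(1-a))=1.654655316; dist=6371·c=10541.809 ≈ 10541.8 km; running total=34962.7 km
Leg 3 bearing: y=sinΔλ·cosφ2=0.10217043, x=cosφ1·sinφ2-sinφ1·cosφ2·cosΔλ=-0.99123425; θ=atan2(y, x)=174.1151° ≈ 174.1°
Leg 4: φ1=-1.2730100, φ2=0.5910366, Δφ=1.8640465, Δλ=-0.0309237 rad; a=sin²(Δφ/2)+cosφ1·cosφ2·sin²(Δλ/2)=0.6445908472; c=2·atan2(√a, √(1-a))=1.864168225; dist=6371·c=11876.616 ≈ 11876.6 km; running total=46839.3 km
Leg 4 bearing: y=sinΔλ·cosφ2=-0.02567386, x=cosφ1·sinφ2-sinφ1·cosφ2·cosΔλ=0.95692988; θ=atan2(y, x)=-1.5368° <0 so +360° → 358.4632° ≈ 358.5°
Leg 5: φ1=0.5910366, φ2=0.9187326, Δφ=0.3276960, Δλ=1.3063964 rad; a=sin²(Δφ/2)+cosφ1·cosφ2·sin²(Δλ/2)=0.2127101919; c=2·atan2(√a, √(1-a))=0.958705906; dist=6371·c=6107.915 ≈ 6107.9 km; running total=52947.2 km
Leg 5 bearing: y=sinΔλ·cosφ2=0.58574044, x=cosφ1·sinφ2-sinφ1·cosφ2·cosΔλ=0.57163485; θ=atan2(y, x)=45.6983° ≈ 45.7°

Leg 1: dist=12519.4 km, bearing=176.3°
Leg 2: dist=11901.5 km, bearing=283.2°
Leg 3: dist=10541.8 km, bearing=174.1°
Leg 4: dist=11876.6 km, bearing=358.5°
Leg 5: dist=6107.9 km, bearing=45.7°
Total: 52947.2 km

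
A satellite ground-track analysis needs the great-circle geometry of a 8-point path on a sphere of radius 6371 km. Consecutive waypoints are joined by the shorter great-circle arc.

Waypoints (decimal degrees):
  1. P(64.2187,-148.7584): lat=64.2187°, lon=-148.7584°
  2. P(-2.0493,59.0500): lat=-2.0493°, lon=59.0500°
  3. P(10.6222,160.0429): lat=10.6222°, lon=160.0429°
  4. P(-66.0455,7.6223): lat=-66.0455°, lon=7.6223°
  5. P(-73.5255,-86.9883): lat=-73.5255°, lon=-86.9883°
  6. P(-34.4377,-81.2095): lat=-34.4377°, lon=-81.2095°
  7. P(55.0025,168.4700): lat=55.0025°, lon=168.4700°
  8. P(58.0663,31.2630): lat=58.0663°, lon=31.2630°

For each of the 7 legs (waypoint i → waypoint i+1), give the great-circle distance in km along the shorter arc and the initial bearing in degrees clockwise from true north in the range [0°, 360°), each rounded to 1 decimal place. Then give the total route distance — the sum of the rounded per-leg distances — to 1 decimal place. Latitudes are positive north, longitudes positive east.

Leg 1: dist=12745.6 km, bearing=329.1°
Leg 2: dist=11250.7 km, bearing=79.6°
Leg 3: dist=13507.7 km, bearing=192.7°
Leg 4: dist=3322.2 km, bearing=214.6°
Leg 5: dist=4358.4 km, bearing=7.6°
Leg 6: dist=14329.4 km, bearing=316.3°
Leg 7: dist=6871.6 km, bearing=335.9°
Total: 66385.6 km

Leg 1: φ1=1.1208278, φ2=-0.0357670, Δφ=-1.1565948, Δλ=3.6269408 rad; a=sin²(Δφ/2)+cosφ1·cosφ2·sin²(Δλ/2)=0.7083306768; c=2·atan2(√a, √(1-a))=2.000565913; dist=6371·c=12745.605 ≈ 12745.6 km; running total=12745.6 km
Leg 1 bearing: y=sinΔλ·cosφ2=-0.46621795, x=cosφ1·sinφ2-sinφ1·cosφ2·cosΔλ=0.78040639; θ=atan2(y, x)=-30.8543° <0 so +360° → 329.1457° ≈ 329.1°
Leg 2: φ1=-0.0357670, φ2=0.1853924, Δφ=0.2211594, Δλ=1.7626586 rad; a=sin²(Δφ/2)+cosφ1·cosφ2·sin²(Δλ/2)=0.5969457376; c=2·atan2(√a, √(1-a))=1.765923682; dist=6371·c=11250.700 ≈ 11250.7 km; running total=23996.3 km
Leg 2 bearing: y=sinΔλ·cosφ2=0.96482925, x=cosφ1·sinφ2-sinφ1·cosφ2·cosΔλ=0.17751228; θ=atan2(y, x)=79.5751° ≈ 79.6°
Leg 3: φ1=0.1853924, φ2=-1.1527114, Δφ=-1.3381038, Δλ=-2.6602413 rad; a=sin²(Δφ/2)+cosφ1·cosφ2·sin²(Δλ/2)=0.7610822663; c=2·atan2(√a, √(1-a))=2.120183326; dist=6371·c=13507.688 ≈ 13507.7 km; running total=37504.0 km
Leg 3 bearing: y=sinΔλ·cosφ2=-0.18797393, x=cosφ1·sinφ2-sinφ1·cosφ2·cosΔλ=-0.83187139; θ=atan2(y, x)=-167.2670° <0 so +360° → 192.7330° ≈ 192.7°
Leg 4: φ1=-1.1527114, φ2=-1.2832621, Δφ=-0.1305506, Δλ=-1.6512665 rad; a=sin²(Δφ/2)+cosφ1·cosφ2·sin²(Δλ/2)=0.0664525398; c=2·atan2(√a, √(1-a))=0.521455764; dist=6371·c=3322.195 ≈ 3322.2 km; running total=40826.2 km
Leg 4 bearing: y=sinΔλ·cosφ2=-0.28267090, x=cosφ1·sinφ2-sinφ1·cosφ2·cosΔλ=-0.41017504; θ=atan2(y, x)=-145.4274° <0 so +360° → 214.5726° ≈ 214.6°
Leg 5: φ1=-1.2832621, φ2=-0.6010513, Δφ=0.6822108, Δλ=0.1008591 rad; a=sin²(Δφ/2)+cosφ1·cosφ2·sin²(Δλ/2)=0.1125039641; c=2·atan2(√a, √(1-a))=0.684093777; dist=6371·c=4358.361 ≈ 4358.4 km; running total=45184.6 km
Leg 5 bearing: y=sinΔλ·cosφ2=0.08304172, x=cosφ1·sinφ2-sinφ1·cosφ2·cosΔλ=0.62649131; θ=atan2(y, x)=7.5506° ≈ 7.6°
Leg 6: φ1=-0.6010513, φ2=0.9599747, Δφ=1.5610260, Δλ=4.3577293 rad; a=sin²(Δφ/2)+cosφ1·cosφ2·sin²(Δλ/2)=0.8137599366; c=2·atan2(√a, √(1-a))=2.249160069; dist=6371·c=14329.399 ≈ 14329.4 km; running total=59514.0 km
Leg 6 bearing: y=sinΔλ·cosφ2=-0.53784624, x=cosφ1·sinφ2-sinφ1·cosφ2·cosΔλ=0.56297445; θ=atan2(y, x)=-43.6923° <0 so +360° → 316.3077° ≈ 316.3°
Leg 7: φ1=0.9599747, φ2=1.0134481, Δφ=0.0534734, Δλ=-2.3947139 rad; a=sin²(Δφ/2)+cosφ1·cosφ2·sin²(Δλ/2)=0.2637056853; c=2·atan2(√a, √(1-a))=1.078570513; dist=6371·c=6871.573 ≈ 6871.6 km; running total=66385.6 km
Leg 7 bearing: y=sinΔλ·cosφ2=-0.35933463, x=cosφ1·sinφ2-sinφ1·cosφ2·cosΔλ=0.80469784; θ=atan2(y, x)=-24.0630° <0 so +360° → 335.9370° ≈ 335.9°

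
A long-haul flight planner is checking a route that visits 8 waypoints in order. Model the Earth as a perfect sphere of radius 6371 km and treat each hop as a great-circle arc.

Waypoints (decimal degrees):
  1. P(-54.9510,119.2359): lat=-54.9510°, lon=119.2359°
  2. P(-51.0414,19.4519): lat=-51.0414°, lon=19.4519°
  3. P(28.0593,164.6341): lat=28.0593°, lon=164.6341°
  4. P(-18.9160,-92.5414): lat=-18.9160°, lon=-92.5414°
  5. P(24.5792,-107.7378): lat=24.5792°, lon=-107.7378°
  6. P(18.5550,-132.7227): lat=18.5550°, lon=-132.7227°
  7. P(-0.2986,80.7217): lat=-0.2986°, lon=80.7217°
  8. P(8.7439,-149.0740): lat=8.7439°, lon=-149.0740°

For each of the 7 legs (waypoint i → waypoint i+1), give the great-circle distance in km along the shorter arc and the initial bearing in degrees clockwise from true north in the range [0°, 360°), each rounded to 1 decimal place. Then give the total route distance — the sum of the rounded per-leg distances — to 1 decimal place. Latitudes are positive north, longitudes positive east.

Leg 1: φ1=-0.9590759, φ2=-0.8908405, Δφ=0.0682354, Δλ=-1.7415593 rad; a=sin²(Δφ/2)+cosφ1·cosφ2·sin²(Δλ/2)=0.2123843907; c=2·atan2(√a, √(1-a))=0.957909540; dist=6371·c=6102.842 ≈ 6102.8 km; running total=6102.8 km
Leg 1 bearing: y=sinΔλ·cosφ2=-0.61961364, x=cosφ1·sinφ2-sinφ1·cosφ2·cosΔλ=-0.53402995; θ=atan2(y, x)=-130.7573° <0 so +360° → 229.2427° ≈ 229.2°
Leg 2: φ1=-0.8908405, φ2=0.4897272, Δφ=1.3805677, Δλ=2.5339074 rad; a=sin²(Δφ/2)+cosφ1·cosφ2·sin²(Δλ/2)=0.9106460972; c=2·atan2(√a, √(1-a))=2.534468657; dist=6371·c=16147.100 ≈ 16147.1 km; running total=22249.9 km
Leg 2 bearing: y=sinΔλ·cosφ2=0.50385769, x=cosφ1·sinφ2-sinφ1·cosφ2·cosΔλ=-0.26759402; θ=atan2(y, x)=117.9723° ≈ 118.0°
Leg 3: φ1=0.4897272, φ2=-0.3301465, Δφ=-0.8198737, Δλ=-4.4885592 rad; a=sin²(Δφ/2)+cosφ1·cosφ2·sin²(Δλ/2)=0.6688939073; c=2·atan2(√a, √(1-a))=1.915361897; dist=6371·c=12202.771 ≈ 12202.8 km; running total=34452.7 km
Leg 3 bearing: y=sinΔλ·cosφ2=0.92239658, x=cosφ1·sinφ2-sinφ1·cosφ2·cosΔλ=-0.18730708; θ=atan2(y, x)=101.4787° ≈ 101.5°
Leg 4: φ1=-0.3301465, φ2=0.4289880, Δφ=0.7591344, Δλ=-0.2652272 rad; a=sin²(Δφ/2)+cosφ1·cosφ2·sin²(Δλ/2)=0.1523246249; c=2·atan2(√a, √(1-a))=0.801888487; dist=6371·c=5108.832 ≈ 5108.8 km; running total=39561.5 km
Leg 4 bearing: y=sinΔλ·cosφ2=-0.23837634, x=cosφ1·sinφ2-sinφ1·cosφ2·cosΔλ=0.67798529; θ=atan2(y, x)=-19.3714° <0 so +360° → 340.6286° ≈ 340.6°
Leg 5: φ1=0.4289880, φ2=0.3238458, Δφ=-0.1051421, Δλ=-0.4360688 rad; a=sin²(Δφ/2)+cosφ1·cosφ2·sin²(Δλ/2)=0.0430999512; c=2·atan2(√a, √(1-a))=0.418252524; dist=6371·c=2664.687 ≈ 2664.7 km; running total=42226.2 km
Leg 5 bearing: y=sinΔλ·cosφ2=-0.40042353, x=cosφ1·sinφ2-sinφ1·cosφ2·cosΔλ=-0.06804686; θ=atan2(y, x)=-99.6445° <0 so +360° → 260.3555° ≈ 260.4°
Leg 6: φ1=0.3238458, φ2=-0.0052116, Δφ=-0.3290574, Δλ=3.7253075 rad; a=sin²(Δφ/2)+cosφ1·cosφ2·sin²(Δλ/2)=0.8963471620; c=2·atan2(√a, √(1-a))=2.486012394; dist=6371·c=15838.385 ≈ 15838.4 km; running total=58064.6 km
Leg 6 bearing: y=sinΔλ·cosφ2=-0.55112004, x=cosφ1·sinφ2-sinφ1·cosφ2·cosΔλ=0.26058092; θ=atan2(y, x)=-64.6942° <0 so +360° → 295.3058° ≈ 295.3°
Leg 7: φ1=-0.0052116, φ2=0.1526098, Δφ=0.1578214, Δλ=-4.0106916 rad; a=sin²(Δφ/2)+cosφ1·cosφ2·sin²(Δλ/2)=0.8193981112; c=2·atan2(√a, √(1-a))=2.263728959; dist=6371·c=14422.217 ≈ 14422.2 km; running total=72486.8 km
Leg 7 bearing: y=sinΔλ·cosφ2=0.75487108, x=cosφ1·sinφ2-sinφ1·cosφ2·cosΔλ=0.14869107; θ=atan2(y, x)=78.8568° ≈ 78.9°

Leg 1: dist=6102.8 km, bearing=229.2°
Leg 2: dist=16147.1 km, bearing=118.0°
Leg 3: dist=12202.8 km, bearing=101.5°
Leg 4: dist=5108.8 km, bearing=340.6°
Leg 5: dist=2664.7 km, bearing=260.4°
Leg 6: dist=15838.4 km, bearing=295.3°
Leg 7: dist=14422.2 km, bearing=78.9°
Total: 72486.8 km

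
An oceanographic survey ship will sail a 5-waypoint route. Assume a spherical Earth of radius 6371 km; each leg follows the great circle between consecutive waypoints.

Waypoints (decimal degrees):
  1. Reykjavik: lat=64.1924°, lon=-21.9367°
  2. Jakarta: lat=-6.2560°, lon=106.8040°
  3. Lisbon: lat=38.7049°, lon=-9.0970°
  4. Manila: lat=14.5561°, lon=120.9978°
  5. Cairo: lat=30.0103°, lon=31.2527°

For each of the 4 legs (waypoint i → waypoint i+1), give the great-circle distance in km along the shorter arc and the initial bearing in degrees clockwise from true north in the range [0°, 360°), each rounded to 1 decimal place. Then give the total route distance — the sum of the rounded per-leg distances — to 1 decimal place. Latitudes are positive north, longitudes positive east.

Leg 1: φ1=1.1203687, φ2=-0.1091878, Δφ=-1.2295565, Δλ=2.2469491 rad; a=sin²(Δφ/2)+cosφ1·cosφ2·sin²(Δλ/2)=0.6844604547; c=2·atan2(√a, √(1-a))=1.948644094; dist=6371·c=12414.812 ≈ 12414.8 km; running total=12414.8 km
Leg 1 bearing: y=sinΔλ·cosφ2=0.77534120, x=cosφ1·sinφ2-sinφ1·cosφ2·cosΔλ=0.51258500; θ=atan2(y, x)=56.5310° ≈ 56.5°
Leg 2: φ1=-0.1091878, φ2=0.6755279, Δφ=0.7847157, Δλ=-2.0228541 rad; a=sin²(Δφ/2)+cosφ1·cosφ2·sin²(Δλ/2)=0.7034964437; c=2·atan2(√a, √(1-a))=1.989955859; dist=6371·c=12678.009 ≈ 12678.0 km; running total=25092.8 km
Leg 2 bearing: y=sinΔλ·cosφ2=-0.70198819, x=cosφ1·sinφ2-sinφ1·cosφ2·cosΔλ=0.58443936; θ=atan2(y, x)=-50.2210° <0 so +360° → 309.7790° ≈ 309.8°
Leg 3: φ1=0.6755279, φ2=0.2540519, Δφ=-0.4214761, Δλ=2.2705826 rad; a=sin²(Δφ/2)+cosφ1·cosφ2·sin²(Δλ/2)=0.6646573940; c=2·atan2(√a, √(1-a))=1.906374119; dist=6371·c=12145.510 ≈ 12145.5 km; running total=37238.3 km
Leg 3 bearing: y=sinΔλ·cosφ2=0.74042555, x=cosφ1·sinφ2-sinφ1·cosφ2·cosΔλ=0.58593667; θ=atan2(y, x)=51.6436° ≈ 51.6°
Leg 4: φ1=0.2540519, φ2=0.5237785, Δφ=0.2697267, Δλ=-1.5663475 rad; a=sin²(Δφ/2)+cosφ1·cosφ2·sin²(Δλ/2)=0.4352841080; c=2·atan2(√a, √(1-a))=1.441000405; dist=6371·c=9180.614 ≈ 9180.6 km; running total=46418.9 km
Leg 4 bearing: y=sinΔλ·cosφ2=-0.86592694, x=cosφ1·sinφ2-sinφ1·cosφ2·cosΔλ=0.48313348; θ=atan2(y, x)=-60.8412° <0 so +360° → 299.1588° ≈ 299.2°

Leg 1: dist=12414.8 km, bearing=56.5°
Leg 2: dist=12678.0 km, bearing=309.8°
Leg 3: dist=12145.5 km, bearing=51.6°
Leg 4: dist=9180.6 km, bearing=299.2°
Total: 46418.9 km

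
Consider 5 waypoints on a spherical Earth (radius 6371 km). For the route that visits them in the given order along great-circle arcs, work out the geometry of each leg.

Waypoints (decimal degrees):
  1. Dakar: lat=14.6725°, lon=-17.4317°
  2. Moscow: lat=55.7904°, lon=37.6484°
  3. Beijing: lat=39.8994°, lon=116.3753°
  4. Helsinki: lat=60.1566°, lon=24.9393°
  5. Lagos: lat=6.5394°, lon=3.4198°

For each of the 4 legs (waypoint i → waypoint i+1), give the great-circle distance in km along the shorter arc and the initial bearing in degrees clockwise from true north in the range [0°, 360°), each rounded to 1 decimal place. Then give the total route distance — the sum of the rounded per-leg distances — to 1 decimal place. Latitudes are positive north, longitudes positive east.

Leg 1: φ1=0.2560834, φ2=0.9737262, Δφ=0.7176427, Δλ=0.9613291 rad; a=sin²(Δφ/2)+cosφ1·cosφ2·sin²(Δλ/2)=0.2395958250; c=2·atan2(√a, √(1-a))=1.022998742; dist=6371·c=6517.525 ≈ 6517.5 km; running total=6517.5 km
Leg 1 bearing: y=sinΔλ·cosφ2=0.46099563, x=cosφ1·sinφ2-sinφ1·cosφ2·cosΔλ=0.71849961; θ=atan2(y, x)=32.6846° ≈ 32.7°
Leg 2: φ1=0.9737262, φ2=0.6963759, Δφ=-0.2773503, Δλ=1.3740436 rad; a=sin²(Δφ/2)+cosφ1·cosφ2·sin²(Δλ/2)=0.1926097290; c=2·atan2(√a, √(1-a))=0.908688644; dist=6371·c=5789.255 ≈ 5789.3 km; running total=12306.8 km
Leg 2 bearing: y=sinΔλ·cosφ2=0.75237047, x=cosφ1·sinφ2-sinφ1·cosφ2·cosΔλ=0.23660844; θ=atan2(y, x)=72.5425° ≈ 72.5°
Leg 3: φ1=0.6963759, φ2=1.0499307, Δφ=0.3535548, Δλ=-1.5958593 rad; a=sin²(Δφ/2)+cosφ1·cosφ2·sin²(Δλ/2)=0.2265940025; c=2·atan2(√a, √(1-a))=0.992244530; dist=6371·c=6321.590 ≈ 6321.6 km; running total=18628.4 km
Leg 3 bearing: y=sinΔλ·cosφ2=-0.49747484, x=cosφ1·sinφ2-sinφ1·cosφ2·cosΔλ=0.67343554; θ=atan2(y, x)=-36.4537° <0 so +360° → 323.5463° ≈ 323.5°
Leg 4: φ1=1.0499307, φ2=0.1141341, Δφ=-0.9357967, Δλ=-0.3755861 rad; a=sin²(Δφ/2)+cosφ1·cosφ2·sin²(Δλ/2)=0.2206427791; c=2·atan2(√a, √(1-a))=0.977961398; dist=6371·c=6230.592 ≈ 6230.6 km; running total=24859.0 km
Leg 4 bearing: y=sinΔλ·cosφ2=-0.36443126, x=cosφ1·sinφ2-sinφ1·cosφ2·cosΔλ=-0.74500203; θ=atan2(y, x)=-153.9336° <0 so +360° → 206.0664° ≈ 206.1°

Leg 1: dist=6517.5 km, bearing=32.7°
Leg 2: dist=5789.3 km, bearing=72.5°
Leg 3: dist=6321.6 km, bearing=323.5°
Leg 4: dist=6230.6 km, bearing=206.1°
Total: 24859.0 km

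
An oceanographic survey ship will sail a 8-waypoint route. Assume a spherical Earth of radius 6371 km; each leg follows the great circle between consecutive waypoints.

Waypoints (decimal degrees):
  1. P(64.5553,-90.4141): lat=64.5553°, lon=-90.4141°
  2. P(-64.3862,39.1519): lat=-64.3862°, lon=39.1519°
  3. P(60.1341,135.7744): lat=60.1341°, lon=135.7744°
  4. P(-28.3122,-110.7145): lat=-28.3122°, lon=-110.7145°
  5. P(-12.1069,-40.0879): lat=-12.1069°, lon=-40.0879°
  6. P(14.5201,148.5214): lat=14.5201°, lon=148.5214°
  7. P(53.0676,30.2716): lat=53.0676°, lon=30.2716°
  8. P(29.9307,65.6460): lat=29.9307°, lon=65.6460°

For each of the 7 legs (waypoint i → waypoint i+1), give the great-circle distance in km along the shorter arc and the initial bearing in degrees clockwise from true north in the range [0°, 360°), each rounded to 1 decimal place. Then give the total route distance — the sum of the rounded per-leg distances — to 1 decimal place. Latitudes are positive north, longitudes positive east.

Leg 1: dist=17662.1 km, bearing=112.6°
Leg 2: dist=15988.1 km, bearing=56.8°
Leg 3: dist=13997.9 km, bearing=85.2°
Leg 4: dist=7489.5 km, bearing=91.9°
Leg 5: dist=19045.8 km, bearing=287.0°
Leg 6: dist=10485.2 km, bearing=327.9°
Leg 7: dist=3844.0 km, bearing=117.8°
Total: 88512.6 km

Leg 1: φ1=1.1267025, φ2=-1.1237512, Δφ=-2.2504537, Δλ=2.2613533 rad; a=sin²(Δφ/2)+cosφ1·cosφ2·sin²(Δλ/2)=0.9662839076; c=2·atan2(√a, √(1-a))=2.772258212; dist=6371·c=17662.057 ≈ 17662.1 km; running total=17662.1 km
Leg 1 bearing: y=sinΔλ·cosφ2=0.33325861, x=cosφ1·sinφ2-sinφ1·cosφ2·cosΔλ=-0.13876588; θ=atan2(y, x)=112.6064° ≈ 112.6°
Leg 2: φ1=-1.1237512, φ2=1.0495380, Δφ=2.1732892, Δλ=1.6863808 rad; a=sin²(Δφ/2)+cosφ1·cosφ2·sin²(Δλ/2)=0.9033999295; c=2·atan2(√a, √(1-a))=2.509511839; dist=6371·c=15988.100 ≈ 15988.1 km; running total=33650.2 km
Leg 2 bearing: y=sinΔλ·cosφ2=0.49464902, x=cosφ1·sinφ2-sinφ1·cosφ2·cosΔλ=0.32310421; θ=atan2(y, x)=56.8475° ≈ 56.8°
Leg 3: φ1=1.0495380, φ2=-0.4941411, Δφ=-1.5436791, Δλ=-4.3020429 rad; a=sin²(Δφ/2)+cosφ1·cosφ2·sin²(Δλ/2)=0.7930895831; c=2·atan2(√a, √(1-a))=2.197131054; dist=6371·c=13997.922 ≈ 13997.9 km; running total=47648.1 km
Leg 3 bearing: y=sinΔλ·cosφ2=0.80729001, x=cosφ1·sinφ2-sinφ1·cosφ2·cosΔλ=0.06838732; θ=atan2(y, x)=85.1579° ≈ 85.2°
Leg 4: φ1=-0.4941411, φ2=-0.2113053, Δφ=0.2828358, Δλ=1.2326667 rad; a=sin²(Δφ/2)+cosφ1·cosφ2·sin²(Δλ/2)=0.3074907418; c=2·atan2(√a, √(1-a))=1.175568441; dist=6371·c=7489.547 ≈ 7489.5 km; running total=55137.6 km
Leg 4 bearing: y=sinΔλ·cosφ2=0.92239417, x=cosφ1·sinφ2-sinφ1·cosφ2·cosΔλ=-0.03081795; θ=atan2(y, x)=91.9136° ≈ 91.9°
Leg 5: φ1=-0.2113053, φ2=0.2534236, Δφ=0.4647288, Δλ=3.2918533 rad; a=sin²(Δφ/2)+cosφ1·cosφ2·sin²(Δλ/2)=0.9942238840; c=2·atan2(√a, √(1-a))=2.989444415; dist=6371·c=19045.750 ≈ 19045.8 km; running total=74183.4 km
Leg 5 bearing: y=sinΔλ·cosφ2=-0.14491451, x=cosφ1·sinφ2-sinφ1·cosφ2·cosΔλ=0.04439364; θ=atan2(y, x)=-72.9679° <0 so +360° → 287.0321° ≈ 287.0°
Leg 6: φ1=0.2534236, φ2=0.9262043, Δφ=0.6727808, Δλ=-2.0638483 rad; a=sin²(Δφ/2)+cosφ1·cosφ2·sin²(Δλ/2)=0.5374537348; c=2·atan2(√a, √(1-a))=1.645774026; dist=6371·c=10485.226 ≈ 10485.2 km; running total=84668.6 km
Leg 6 bearing: y=sinΔλ·cosφ2=-0.52930387, x=cosφ1·sinφ2-sinφ1·cosφ2·cosΔλ=0.84511909; θ=atan2(y, x)=-32.0592° <0 so +360° → 327.9408° ≈ 327.9°
Leg 7: φ1=0.9262043, φ2=0.5223893, Δφ=-0.4038151, Δλ=0.6173998 rad; a=sin²(Δφ/2)+cosφ1·cosφ2·sin²(Δλ/2)=0.0882829107; c=2·atan2(√a, √(1-a))=0.603359264; dist=6371·c=3844.002 ≈ 3844.0 km; running total=88512.6 km
Leg 7 bearing: y=sinΔλ·cosφ2=0.50170649, x=cosφ1·sinφ2-sinφ1·cosφ2·cosΔλ=-0.26504104; θ=atan2(y, x)=117.8466° ≈ 117.8°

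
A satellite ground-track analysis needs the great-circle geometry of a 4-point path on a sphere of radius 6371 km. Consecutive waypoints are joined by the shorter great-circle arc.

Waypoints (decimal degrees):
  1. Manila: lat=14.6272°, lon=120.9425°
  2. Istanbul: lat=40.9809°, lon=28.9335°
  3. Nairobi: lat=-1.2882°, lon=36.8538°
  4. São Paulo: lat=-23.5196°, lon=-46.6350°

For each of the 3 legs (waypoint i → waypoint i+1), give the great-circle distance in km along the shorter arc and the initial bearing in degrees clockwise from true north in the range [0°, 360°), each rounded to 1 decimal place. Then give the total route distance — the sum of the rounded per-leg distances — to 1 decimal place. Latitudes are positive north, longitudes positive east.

Leg 1: φ1=0.2552928, φ2=0.7152516, Δφ=0.4599588, Δλ=-1.6058600 rad; a=sin²(Δφ/2)+cosφ1·cosφ2·sin²(Δλ/2)=0.4299985827; c=2·atan2(√a, √(1-a))=1.430332049; dist=6371·c=9112.645 ≈ 9112.6 km; running total=9112.6 km
Leg 1 bearing: y=sinΔλ·cosφ2=-0.75446421, x=cosφ1·sinφ2-sinφ1·cosφ2·cosΔλ=0.64123550; θ=atan2(y, x)=-49.6381° <0 so +360° → 310.3619° ≈ 310.4°
Leg 2: φ1=0.7152516, φ2=-0.0224833, Δφ=-0.7377350, Δλ=0.1382353 rad; a=sin²(Δφ/2)+cosφ1·cosφ2·sin²(Δλ/2)=0.1336028581; c=2·atan2(√a, √(1-a))=0.748376883; dist=6371·c=4767.909 ≈ 4767.9 km; running total=13880.5 km
Leg 2 bearing: y=sinΔλ·cosφ2=0.13776065, x=cosφ1·sinφ2-sinφ1·cosφ2·cosΔλ=-0.66635917; θ=atan2(y, x)=168.3194° ≈ 168.3°
Leg 3: φ1=-0.0224833, φ2=-0.4104945, Δφ=-0.3880111, Δλ=-1.4571544 rad; a=sin²(Δφ/2)+cosφ1·cosφ2·sin²(Δλ/2)=0.4435389957; c=2·atan2(√a, √(1-a))=1.457632945; dist=6371·c=9286.579 ≈ 9286.6 km; running total=23167.1 km
Leg 3 bearing: y=sinΔλ·cosφ2=-0.91100919, x=cosφ1·sinφ2-sinφ1·cosφ2·cosΔλ=-0.39662435; θ=atan2(y, x)=-113.5268° <0 so +360° → 246.4732° ≈ 246.5°

Leg 1: dist=9112.6 km, bearing=310.4°
Leg 2: dist=4767.9 km, bearing=168.3°
Leg 3: dist=9286.6 km, bearing=246.5°
Total: 23167.1 km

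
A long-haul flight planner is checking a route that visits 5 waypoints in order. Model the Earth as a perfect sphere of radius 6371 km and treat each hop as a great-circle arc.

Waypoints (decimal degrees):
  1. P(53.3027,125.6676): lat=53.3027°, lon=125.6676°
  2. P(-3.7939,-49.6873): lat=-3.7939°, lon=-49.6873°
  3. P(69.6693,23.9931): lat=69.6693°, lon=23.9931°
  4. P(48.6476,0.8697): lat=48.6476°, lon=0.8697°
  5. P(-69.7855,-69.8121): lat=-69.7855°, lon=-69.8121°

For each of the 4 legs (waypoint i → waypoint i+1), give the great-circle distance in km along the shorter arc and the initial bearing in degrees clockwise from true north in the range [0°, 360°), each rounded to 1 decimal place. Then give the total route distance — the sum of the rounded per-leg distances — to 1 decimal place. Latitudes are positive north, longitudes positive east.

Leg 1: φ1=0.9303076, φ2=-0.0662160, Δφ=-0.9965237, Δλ=-3.0605204 rad; a=sin²(Δφ/2)+cosφ1·cosφ2·sin²(Δλ/2)=0.8236863708; c=2·atan2(√a, √(1-a))=2.274928635; dist=6371·c=14493.570 ≈ 14493.6 km; running total=14493.6 km
Leg 1 bearing: y=sinΔλ·cosφ2=-0.08080603, x=cosφ1·sinφ2-sinφ1·cosφ2·cosΔλ=0.75787790; θ=atan2(y, x)=-6.0860° <0 so +360° → 353.9140° ≈ 353.9°
Leg 2: φ1=-0.0662160, φ2=1.2159587, Δφ=1.2821747, Δλ=1.2859656 rad; a=sin²(Δφ/2)+cosφ1·cosφ2·sin²(Δλ/2)=0.4823155887; c=2·atan2(√a, √(1-a))=1.535420126; dist=6371·c=9782.162 ≈ 9782.2 km; running total=24275.8 km
Leg 2 bearing: y=sinΔλ·cosφ2=0.33343959, x=cosφ1·sinφ2-sinφ1·cosφ2·cosΔλ=0.94210779; θ=atan2(y, x)=19.4904° ≈ 19.5°
Leg 3: φ1=1.2159587, φ2=0.8490608, Δφ=-0.3668979, Δλ=-0.4035795 rad; a=sin²(Δφ/2)+cosφ1·cosφ2·sin²(Δλ/2)=0.0424985054; c=2·atan2(√a, √(1-a))=0.415280997; dist=6371·c=2645.755 ≈ 2645.8 km; running total=26921.6 km
Leg 3 bearing: y=sinΔλ·cosφ2=-0.25946078, x=cosφ1·sinφ2-sinφ1·cosφ2·cosΔλ=-0.30894924; θ=atan2(y, x)=-139.9759° <0 so +360° → 220.0241° ≈ 220.0°
Leg 4: φ1=0.8490608, φ2=-1.2179867, Δφ=-2.0670475, Δλ=-1.2336301 rad; a=sin²(Δφ/2)+cosφ1·cosφ2·sin²(Δλ/2)=0.8144508533; c=2·atan2(√a, √(1-a))=2.250936106; dist=6371·c=14340.714 ≈ 14340.7 km; running total=41262.3 km
Leg 4 bearing: y=sinΔλ·cosφ2=-0.32608062, x=cosφ1·sinφ2-sinφ1·cosφ2·cosΔλ=-0.70580030; θ=atan2(y, x)=-155.2030° <0 so +360° → 204.7970° ≈ 204.8°

Leg 1: dist=14493.6 km, bearing=353.9°
Leg 2: dist=9782.2 km, bearing=19.5°
Leg 3: dist=2645.8 km, bearing=220.0°
Leg 4: dist=14340.7 km, bearing=204.8°
Total: 41262.3 km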